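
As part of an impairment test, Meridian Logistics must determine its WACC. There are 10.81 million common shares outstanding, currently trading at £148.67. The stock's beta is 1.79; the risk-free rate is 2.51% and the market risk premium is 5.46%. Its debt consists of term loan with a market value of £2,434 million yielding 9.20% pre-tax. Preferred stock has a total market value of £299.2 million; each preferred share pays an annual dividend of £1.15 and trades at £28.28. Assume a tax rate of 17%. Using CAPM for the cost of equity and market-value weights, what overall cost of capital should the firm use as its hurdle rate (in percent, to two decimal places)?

Cost of equity via CAPM: Re = 2.51% + 1.79 × 5.46% = 12.2834%.
Cost of preferred: Rp = 1.15 / 28.28 = 4.0665%.
Market value of equity E = 148.67 × 10.81m = 1607.1227m.
Total capital V = 1607.1227 + 299.2 + 2434 = 4340.3227.
Equity: weight = 1607.1227/4340.3227 = 0.3703; cost = 12.2834%.
Preferred: weight = 299.2/4340.3227 = 0.0689; cost = 4.0665%.
Term loan: weight = 2434/4340.3227 = 0.5608; after-tax cost = 9.2% × (1 − 17%) = 7.6360%.
WACC = 0.3703 × 12.2834% + 0.0689 × 4.0665% + 0.5608 × 7.6360% = 9.1108%.

9.11%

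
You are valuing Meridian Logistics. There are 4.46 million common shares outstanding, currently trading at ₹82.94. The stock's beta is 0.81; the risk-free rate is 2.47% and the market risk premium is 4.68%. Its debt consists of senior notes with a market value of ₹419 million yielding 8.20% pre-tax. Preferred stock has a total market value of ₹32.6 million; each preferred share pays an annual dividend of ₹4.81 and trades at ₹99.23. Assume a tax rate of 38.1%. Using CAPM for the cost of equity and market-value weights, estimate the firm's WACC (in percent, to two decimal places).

Cost of equity via CAPM: Re = 2.47% + 0.81 × 4.68% = 6.2608%.
Cost of preferred: Rp = 4.81 / 99.23 = 4.8473%.
Market value of equity E = 82.94 × 4.46m = 369.9124m.
Total capital V = 369.9124 + 32.6 + 419 = 821.5124.
Equity: weight = 369.9124/821.5124 = 0.4503; cost = 6.2608%.
Preferred: weight = 32.6/821.5124 = 0.0397; cost = 4.8473%.
Senior notes: weight = 419/821.5124 = 0.5100; after-tax cost = 8.2% × (1 − 38.1%) = 5.0758%.
WACC = 0.4503 × 6.2608% + 0.0397 × 4.8473% + 0.5100 × 5.0758% = 5.6003%.

5.60%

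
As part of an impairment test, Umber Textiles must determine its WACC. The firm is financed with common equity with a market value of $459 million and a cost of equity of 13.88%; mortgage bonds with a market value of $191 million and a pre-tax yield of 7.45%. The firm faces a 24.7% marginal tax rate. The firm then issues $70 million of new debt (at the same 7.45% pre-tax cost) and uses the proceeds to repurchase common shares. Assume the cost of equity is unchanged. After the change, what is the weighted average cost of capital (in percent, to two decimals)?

10.56%

After the change:
Total capital V = 389 + 261 = 650.
Equity: weight = 389/650 = 0.5985; cost = 13.88%.
Mortgage bonds: weight = 261/650 = 0.4015; after-tax cost = 7.45% × (1 − 24.7%) = 5.6098%.
WACC = 0.5985 × 13.8800% + 0.4015 × 5.6098% = 10.5592%.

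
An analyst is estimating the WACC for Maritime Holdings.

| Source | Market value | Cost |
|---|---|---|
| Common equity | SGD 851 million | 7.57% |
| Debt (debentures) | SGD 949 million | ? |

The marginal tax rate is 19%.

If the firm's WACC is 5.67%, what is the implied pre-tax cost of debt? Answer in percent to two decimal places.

Total capital V = 851 + 949 = 1800.
Equity weight = 851/1800 = 0.4728.
Debentures weight = 949/1800 = 0.5272.
Equity contribution = 0.4728 × 7.57% = 3.5789%.
Remaining for debt = 5.67% − 3.5789% = 2.0911%.
Rd × (1 − 19%) × 0.5272 = 2.0911%  ⇒  Rd = 4.8966%.

4.90%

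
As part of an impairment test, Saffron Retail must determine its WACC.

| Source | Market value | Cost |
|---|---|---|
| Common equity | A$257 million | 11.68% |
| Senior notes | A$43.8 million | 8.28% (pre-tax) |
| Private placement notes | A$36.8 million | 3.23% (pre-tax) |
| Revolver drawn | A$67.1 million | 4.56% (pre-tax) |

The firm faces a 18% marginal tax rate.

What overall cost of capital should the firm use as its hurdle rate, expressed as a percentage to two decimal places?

Total capital V = 257 + 43.8 + 36.8 + 67.1 = 404.7.
Equity: weight = 257/404.7 = 0.6350; cost = 11.68%.
Senior notes: weight = 43.8/404.7 = 0.1082; after-tax cost = 8.28% × (1 − 18%) = 6.7896%.
Private placement notes: weight = 36.8/404.7 = 0.0909; after-tax cost = 3.23% × (1 − 18%) = 2.6486%.
Revolver drawn: weight = 67.1/404.7 = 0.1658; after-tax cost = 4.56% × (1 − 18%) = 3.7392%.
WACC = 0.6350 × 11.6800% + 0.1082 × 6.7896% + 0.0909 × 2.6486% + 0.1658 × 3.7392% = 9.0129%.

9.01%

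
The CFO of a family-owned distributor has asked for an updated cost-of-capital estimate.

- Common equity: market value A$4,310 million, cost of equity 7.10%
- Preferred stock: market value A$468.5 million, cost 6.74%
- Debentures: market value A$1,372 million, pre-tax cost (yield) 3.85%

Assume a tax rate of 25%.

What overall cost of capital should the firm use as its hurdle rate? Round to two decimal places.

6.13%

Total capital V = 4310 + 468.5 + 1372 = 6150.5.
Equity: weight = 4310/6150.5 = 0.7008; cost = 7.1%.
Preferred: weight = 468.5/6150.5 = 0.0762; cost = 6.74%.
Debentures: weight = 1372/6150.5 = 0.2231; after-tax cost = 3.85% × (1 − 25%) = 2.8875%.
WACC = 0.7008 × 7.1000% + 0.0762 × 6.7400% + 0.2231 × 2.8875% = 6.1329%.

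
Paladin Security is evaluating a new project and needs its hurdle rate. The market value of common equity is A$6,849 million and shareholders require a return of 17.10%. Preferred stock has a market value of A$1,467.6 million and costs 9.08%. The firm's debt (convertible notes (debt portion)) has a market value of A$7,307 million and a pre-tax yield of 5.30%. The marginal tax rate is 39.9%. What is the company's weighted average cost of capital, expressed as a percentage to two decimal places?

Total capital V = 6849 + 1467.6 + 7307 = 15623.6.
Equity: weight = 6849/15623.6 = 0.4384; cost = 17.1%.
Preferred: weight = 1467.6/15623.6 = 0.0939; cost = 9.08%.
Convertible notes (debt portion): weight = 7307/15623.6 = 0.4677; after-tax cost = 5.3% × (1 − 39.9%) = 3.1853%.
WACC = 0.4384 × 17.1000% + 0.0939 × 9.0800% + 0.4677 × 3.1853% = 9.8389%.

9.84%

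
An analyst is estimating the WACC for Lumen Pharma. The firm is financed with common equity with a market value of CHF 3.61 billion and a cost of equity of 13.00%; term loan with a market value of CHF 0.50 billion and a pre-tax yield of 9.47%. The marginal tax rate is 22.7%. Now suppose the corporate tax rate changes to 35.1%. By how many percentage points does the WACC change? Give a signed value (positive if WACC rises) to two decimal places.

Current WACC:
Total capital V = 3.61 + 0.5 = 4.11.
Equity: weight = 3.61/4.11 = 0.8783; cost = 13%.
Term loan: weight = 0.5/4.11 = 0.1217; after-tax cost = 9.47% × (1 − 22.7%) = 7.3203%.
WACC = 0.8783 × 13.0000% + 0.1217 × 7.3203% = 12.3090%.
After the change:
Total capital V = 3.61 + 0.5 = 4.11.
Equity: weight = 3.61/4.11 = 0.8783; cost = 13%.
Term loan: weight = 0.5/4.11 = 0.1217; after-tax cost = 9.47% × (1 − 35.1%) = 6.1460%.
WACC = 0.8783 × 13.0000% + 0.1217 × 6.1460% = 12.1662%.
Change in WACC = 12.1662% − 12.3090% = -0.1429 pp.

-0.14 pp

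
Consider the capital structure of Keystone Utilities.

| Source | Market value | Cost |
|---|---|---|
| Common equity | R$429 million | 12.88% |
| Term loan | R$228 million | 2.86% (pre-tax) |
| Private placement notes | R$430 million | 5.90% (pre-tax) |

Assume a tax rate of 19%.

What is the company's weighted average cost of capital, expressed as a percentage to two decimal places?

7.46%

Total capital V = 429 + 228 + 430 = 1087.
Equity: weight = 429/1087 = 0.3947; cost = 12.88%.
Term loan: weight = 228/1087 = 0.2098; after-tax cost = 2.86% × (1 − 19%) = 2.3166%.
Private placement notes: weight = 430/1087 = 0.3956; after-tax cost = 5.9% × (1 − 19%) = 4.7790%.
WACC = 0.3947 × 12.8800% + 0.2098 × 2.3166% + 0.3956 × 4.7790% = 7.4597%.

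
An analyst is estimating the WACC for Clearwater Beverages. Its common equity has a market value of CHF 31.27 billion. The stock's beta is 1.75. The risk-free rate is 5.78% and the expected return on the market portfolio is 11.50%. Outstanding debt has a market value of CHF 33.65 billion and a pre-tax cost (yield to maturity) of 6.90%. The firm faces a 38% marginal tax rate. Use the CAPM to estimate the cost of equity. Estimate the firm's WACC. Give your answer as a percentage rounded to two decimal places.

Market risk premium = 11.5% − 5.78% = 5.72%.
Cost of equity via CAPM: Re = 5.78% + 1.75 × 5.72% = 15.7900%.
Total capital V = 31.27 + 33.65 = 64.92.
Equity: weight = 31.27/64.92 = 0.4817; cost = 15.79%.
Debt: weight = 33.65/64.92 = 0.5183; after-tax cost = 6.9% × (1 − 38%) = 4.2780%.
WACC = 0.4817 × 15.7900% + 0.5183 × 4.2780% = 9.8230%.

9.82%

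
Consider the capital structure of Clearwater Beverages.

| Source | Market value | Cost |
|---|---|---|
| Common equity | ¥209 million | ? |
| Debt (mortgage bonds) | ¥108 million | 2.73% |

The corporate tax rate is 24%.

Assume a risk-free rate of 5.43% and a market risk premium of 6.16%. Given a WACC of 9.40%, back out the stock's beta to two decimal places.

1.26

Total capital V = 209 + 108 = 317.
Equity weight = 209/317 = 0.6593.
Mortgage bonds weight = 108/317 = 0.3407.
Debt contribution = 0.3407 × 2.73% × (1 − 24%) = 0.7069%.
Required equity contribution = 9.4% − 0.7069% = 8.6931%  ⇒  Re = 13.1853%.
CAPM: 13.1853% = 5.43% + β × 6.16%  ⇒  β = 1.2590.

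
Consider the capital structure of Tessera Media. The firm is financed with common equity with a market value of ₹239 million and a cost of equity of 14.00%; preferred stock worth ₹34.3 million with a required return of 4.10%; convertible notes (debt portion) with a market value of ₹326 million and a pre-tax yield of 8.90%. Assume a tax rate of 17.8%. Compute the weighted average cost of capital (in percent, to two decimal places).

Total capital V = 239 + 34.3 + 326 = 599.3.
Equity: weight = 239/599.3 = 0.3988; cost = 14%.
Preferred: weight = 34.3/599.3 = 0.0572; cost = 4.1%.
Convertible notes (debt portion): weight = 326/599.3 = 0.5440; after-tax cost = 8.9% × (1 − 17.8%) = 7.3158%.
WACC = 0.3988 × 14.0000% + 0.0572 × 4.1000% + 0.5440 × 7.3158% = 9.7974%.

9.80%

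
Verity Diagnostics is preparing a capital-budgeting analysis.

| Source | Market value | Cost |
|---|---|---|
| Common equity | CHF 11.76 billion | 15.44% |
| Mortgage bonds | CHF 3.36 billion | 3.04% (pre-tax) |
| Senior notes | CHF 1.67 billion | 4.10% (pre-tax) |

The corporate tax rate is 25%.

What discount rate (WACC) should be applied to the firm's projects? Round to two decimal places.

11.58%

Total capital V = 11.76 + 3.36 + 1.67 = 16.79.
Equity: weight = 11.76/16.79 = 0.7004; cost = 15.44%.
Mortgage bonds: weight = 3.36/16.79 = 0.2001; after-tax cost = 3.04% × (1 − 25%) = 2.2800%.
Senior notes: weight = 1.67/16.79 = 0.0995; after-tax cost = 4.1% × (1 − 25%) = 3.0750%.
WACC = 0.7004 × 15.4400% + 0.2001 × 2.2800% + 0.0995 × 3.0750% = 11.5766%.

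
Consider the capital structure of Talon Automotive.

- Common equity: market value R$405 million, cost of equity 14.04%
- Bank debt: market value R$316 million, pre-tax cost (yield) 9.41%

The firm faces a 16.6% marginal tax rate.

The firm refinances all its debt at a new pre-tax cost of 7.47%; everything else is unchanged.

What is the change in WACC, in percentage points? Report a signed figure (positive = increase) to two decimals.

-0.71 pp

Current WACC:
Total capital V = 405 + 316 = 721.
Equity: weight = 405/721 = 0.5617; cost = 14.04%.
Bank debt: weight = 316/721 = 0.4383; after-tax cost = 9.41% × (1 − 16.6%) = 7.8479%.
WACC = 0.5617 × 14.0400% + 0.4383 × 7.8479% = 11.3261%.
After the change:
Total capital V = 405 + 316 = 721.
Equity: weight = 405/721 = 0.5617; cost = 14.04%.
Bank debt: weight = 316/721 = 0.4383; after-tax cost = 7.47% × (1 − 16.6%) = 6.2300%.
WACC = 0.5617 × 14.0400% + 0.4383 × 6.2300% = 10.6170%.
Change in WACC = 10.6170% − 11.3261% = -0.7091 pp.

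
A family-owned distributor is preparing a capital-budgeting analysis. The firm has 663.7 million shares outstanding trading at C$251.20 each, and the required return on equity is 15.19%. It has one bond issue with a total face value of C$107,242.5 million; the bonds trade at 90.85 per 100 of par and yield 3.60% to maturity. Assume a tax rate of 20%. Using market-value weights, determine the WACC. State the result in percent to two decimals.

Market value of equity E = 251.2 × 663.7m = 166721.44m. Market value of debt D = 107242.5m × 90.85/100 = 97429.81125m.
Total capital V = 166721.44 + 97429.81125 = 264151.25125.
Equity: weight = 166721.44/264151.25125 = 0.6312; cost = 15.19%.
Bonds outstanding: weight = 97429.81125/264151.25125 = 0.3688; after-tax cost = 3.6% × (1 − 20%) = 2.8800%.
WACC = 0.6312 × 15.1900% + 0.3688 × 2.8800% = 10.6496%.

10.65%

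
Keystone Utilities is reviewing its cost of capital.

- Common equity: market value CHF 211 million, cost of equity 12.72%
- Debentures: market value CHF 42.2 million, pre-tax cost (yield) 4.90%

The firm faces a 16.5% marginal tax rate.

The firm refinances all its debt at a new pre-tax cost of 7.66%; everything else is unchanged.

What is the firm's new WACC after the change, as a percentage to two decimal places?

After the change:
Total capital V = 211 + 42.2 = 253.2.
Equity: weight = 211/253.2 = 0.8333; cost = 12.72%.
Debentures: weight = 42.2/253.2 = 0.1667; after-tax cost = 7.66% × (1 − 16.5%) = 6.3961%.
WACC = 0.8333 × 12.7200% + 0.1667 × 6.3961% = 11.6660%.

11.67%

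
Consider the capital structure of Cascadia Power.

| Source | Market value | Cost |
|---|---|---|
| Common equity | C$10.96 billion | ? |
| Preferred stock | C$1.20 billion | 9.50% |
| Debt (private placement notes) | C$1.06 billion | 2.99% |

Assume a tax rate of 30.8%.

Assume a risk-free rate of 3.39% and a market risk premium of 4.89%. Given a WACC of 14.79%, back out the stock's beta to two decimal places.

2.70

Total capital V = 10.96 + 1.2 + 1.06 = 13.22.
Equity weight = 10.96/13.22 = 0.8290.
Preferred weight = 1.2/13.22 = 0.0908.
Private placement notes weight = 1.06/13.22 = 0.0802.
Debt contribution = 0.0802 × 2.99% × (1 − 30.8%) = 0.1659%.
Preferred contribution = 0.0908 × 9.5% = 0.8623%.
Required equity contribution = 14.79% − 1.0282% = 13.7618%  ⇒  Re = 16.5995%.
CAPM: 16.5995% = 3.39% + β × 4.89%  ⇒  β = 2.7013.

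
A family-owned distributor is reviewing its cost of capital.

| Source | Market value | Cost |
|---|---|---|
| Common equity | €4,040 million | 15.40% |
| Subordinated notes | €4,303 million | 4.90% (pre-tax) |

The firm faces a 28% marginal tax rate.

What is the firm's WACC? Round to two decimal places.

9.28%

Total capital V = 4040 + 4303 = 8343.
Equity: weight = 4040/8343 = 0.4842; cost = 15.4%.
Subordinated notes: weight = 4303/8343 = 0.5158; after-tax cost = 4.9% × (1 − 28%) = 3.5280%.
WACC = 0.4842 × 15.4000% + 0.5158 × 3.5280% = 9.2769%.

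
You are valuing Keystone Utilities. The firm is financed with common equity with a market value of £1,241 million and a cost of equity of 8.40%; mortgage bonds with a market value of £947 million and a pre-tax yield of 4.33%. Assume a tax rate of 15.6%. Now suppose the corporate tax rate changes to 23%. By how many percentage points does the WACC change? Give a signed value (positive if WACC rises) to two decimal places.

Current WACC:
Total capital V = 1241 + 947 = 2188.
Equity: weight = 1241/2188 = 0.5672; cost = 8.4%.
Mortgage bonds: weight = 947/2188 = 0.4328; after-tax cost = 4.33% × (1 − 15.6%) = 3.6545%.
WACC = 0.5672 × 8.4000% + 0.4328 × 3.6545% = 6.3461%.
After the change:
Total capital V = 1241 + 947 = 2188.
Equity: weight = 1241/2188 = 0.5672; cost = 8.4%.
Mortgage bonds: weight = 947/2188 = 0.4328; after-tax cost = 4.33% × (1 − 23%) = 3.3341%.
WACC = 0.5672 × 8.4000% + 0.4328 × 3.3341% = 6.2074%.
Change in WACC = 6.2074% − 6.3461% = -0.1387 pp.

-0.14 pp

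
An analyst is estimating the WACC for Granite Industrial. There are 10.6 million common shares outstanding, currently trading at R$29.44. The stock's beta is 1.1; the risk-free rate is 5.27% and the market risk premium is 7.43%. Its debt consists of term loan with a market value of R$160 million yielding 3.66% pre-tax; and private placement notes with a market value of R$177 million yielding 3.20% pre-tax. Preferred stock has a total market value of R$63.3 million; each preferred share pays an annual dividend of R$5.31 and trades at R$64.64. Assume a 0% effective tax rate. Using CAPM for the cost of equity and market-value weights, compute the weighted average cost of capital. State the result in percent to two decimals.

Cost of equity via CAPM: Re = 5.27% + 1.1 × 7.43% = 13.4430%.
Cost of preferred: Rp = 5.31 / 64.64 = 8.2147%.
Market value of equity E = 29.44 × 10.6m = 312.064m.
Total capital V = 312.064 + 63.3 + 160 + 177 = 712.364.
Equity: weight = 312.064/712.364 = 0.4381; cost = 13.443%.
Preferred: weight = 63.3/712.364 = 0.0889; cost = 8.2147%.
Term loan: weight = 160/712.364 = 0.2246; after-tax cost = 3.66% × (1 − 0%) = 3.6600%.
Private placement notes: weight = 177/712.364 = 0.2485; after-tax cost = 3.2% × (1 − 0%) = 3.2000%.
WACC = 0.4381 × 13.4430% + 0.0889 × 8.2147% + 0.2246 × 3.6600% + 0.2485 × 3.2000% = 8.2361%.

8.24%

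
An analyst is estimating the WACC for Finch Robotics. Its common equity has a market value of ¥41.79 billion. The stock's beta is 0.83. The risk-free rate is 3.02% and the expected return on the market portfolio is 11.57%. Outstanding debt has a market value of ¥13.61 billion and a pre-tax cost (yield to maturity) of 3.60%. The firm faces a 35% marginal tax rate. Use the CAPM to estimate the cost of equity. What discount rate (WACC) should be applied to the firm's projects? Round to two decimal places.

Market risk premium = 11.57% − 3.02% = 8.55%.
Cost of equity via CAPM: Re = 3.02% + 0.83 × 8.55% = 10.1165%.
Total capital V = 41.79 + 13.61 = 55.4.
Equity: weight = 41.79/55.4 = 0.7543; cost = 10.1165%.
Debt: weight = 13.61/55.4 = 0.2457; after-tax cost = 3.6% × (1 − 35%) = 2.3400%.
WACC = 0.7543 × 10.1165% + 0.2457 × 2.3400% = 8.2061%.

8.21%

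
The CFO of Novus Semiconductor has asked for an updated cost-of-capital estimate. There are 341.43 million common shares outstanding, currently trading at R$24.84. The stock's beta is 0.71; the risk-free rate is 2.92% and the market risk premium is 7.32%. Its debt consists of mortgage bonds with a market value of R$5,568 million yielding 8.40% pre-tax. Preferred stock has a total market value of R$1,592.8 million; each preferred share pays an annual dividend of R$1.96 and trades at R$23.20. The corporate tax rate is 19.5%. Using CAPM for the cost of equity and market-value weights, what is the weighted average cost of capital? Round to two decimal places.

7.67%

Cost of equity via CAPM: Re = 2.92% + 0.71 × 7.32% = 8.1172%.
Cost of preferred: Rp = 1.96 / 23.2 = 8.4483%.
Market value of equity E = 24.84 × 341.43m = 8481.1212m.
Total capital V = 8481.1212 + 1592.8 + 5568 = 15641.9212.
Equity: weight = 8481.1212/15641.9212 = 0.5422; cost = 8.1172%.
Preferred: weight = 1592.8/15641.9212 = 0.1018; cost = 8.4483%.
Mortgage bonds: weight = 5568/15641.9212 = 0.3560; after-tax cost = 8.4% × (1 − 19.5%) = 6.7620%.
WACC = 0.5422 × 8.1172% + 0.1018 × 8.4483% + 0.3560 × 6.7620% = 7.6685%.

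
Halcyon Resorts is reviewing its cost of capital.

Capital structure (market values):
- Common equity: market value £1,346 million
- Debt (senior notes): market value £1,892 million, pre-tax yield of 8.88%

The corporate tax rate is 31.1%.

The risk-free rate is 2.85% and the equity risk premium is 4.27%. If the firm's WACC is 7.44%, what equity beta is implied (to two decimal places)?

1.51

Total capital V = 1346 + 1892 = 3238.
Equity weight = 1346/3238 = 0.4157.
Senior notes weight = 1892/3238 = 0.5843.
Debt contribution = 0.5843 × 8.88% × (1 − 31.1%) = 3.5750%.
Required equity contribution = 7.44% − 3.5750% = 3.8650%  ⇒  Re = 9.2978%.
CAPM: 9.2978% = 2.85% + β × 4.27%  ⇒  β = 1.5100.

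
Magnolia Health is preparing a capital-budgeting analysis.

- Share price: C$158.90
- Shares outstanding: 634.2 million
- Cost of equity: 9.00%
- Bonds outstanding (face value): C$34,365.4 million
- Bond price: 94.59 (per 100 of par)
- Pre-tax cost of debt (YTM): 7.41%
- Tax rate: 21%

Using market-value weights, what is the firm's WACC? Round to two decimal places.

8.23%

Market value of equity E = 158.9 × 634.2m = 100774.38m. Market value of debt D = 34365.4m × 94.59/100 = 32506.23186m.
Total capital V = 100774.38 + 32506.23186 = 133280.61186.
Equity: weight = 100774.38/133280.61186 = 0.7561; cost = 9%.
Bonds outstanding: weight = 32506.23186/133280.61186 = 0.2439; after-tax cost = 7.41% × (1 − 21%) = 5.8539%.
WACC = 0.7561 × 9.0000% + 0.2439 × 5.8539% = 8.2327%.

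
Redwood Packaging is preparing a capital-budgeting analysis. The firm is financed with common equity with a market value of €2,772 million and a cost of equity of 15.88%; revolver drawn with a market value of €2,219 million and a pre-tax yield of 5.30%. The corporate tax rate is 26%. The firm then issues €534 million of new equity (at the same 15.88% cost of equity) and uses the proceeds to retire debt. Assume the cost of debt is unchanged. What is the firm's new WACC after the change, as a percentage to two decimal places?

11.84%

After the change:
Total capital V = 3306 + 1685 = 4991.
Equity: weight = 3306/4991 = 0.6624; cost = 15.88%.
Revolver drawn: weight = 1685/4991 = 0.3376; after-tax cost = 5.3% × (1 − 26%) = 3.9220%.
WACC = 0.6624 × 15.8800% + 0.3376 × 3.9220% = 11.8429%.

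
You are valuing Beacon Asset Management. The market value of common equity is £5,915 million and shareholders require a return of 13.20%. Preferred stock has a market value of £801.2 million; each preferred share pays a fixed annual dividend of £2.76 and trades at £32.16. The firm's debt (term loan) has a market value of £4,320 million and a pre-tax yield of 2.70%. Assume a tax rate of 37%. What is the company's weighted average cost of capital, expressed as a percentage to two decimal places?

Cost of preferred: Rp = 2.76 / 32.16 = 8.5821%.
Total capital V = 5915 + 801.2 + 4320 = 11036.2.
Equity: weight = 5915/11036.2 = 0.5360; cost = 13.2%.
Preferred: weight = 801.2/11036.2 = 0.0726; cost = 8.5821%.
Term loan: weight = 4320/11036.2 = 0.3914; after-tax cost = 2.7% × (1 − 37%) = 1.7010%.
WACC = 0.5360 × 13.2000% + 0.0726 × 8.5821% + 0.3914 × 1.7010% = 8.3636%.

8.36%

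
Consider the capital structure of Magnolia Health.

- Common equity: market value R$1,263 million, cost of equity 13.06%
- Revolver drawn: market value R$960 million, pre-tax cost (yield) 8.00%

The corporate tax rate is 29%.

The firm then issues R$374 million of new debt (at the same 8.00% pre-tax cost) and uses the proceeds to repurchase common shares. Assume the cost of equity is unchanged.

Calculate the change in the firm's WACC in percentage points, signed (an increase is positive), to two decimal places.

-1.24 pp

Current WACC:
Total capital V = 1263 + 960 = 2223.
Equity: weight = 1263/2223 = 0.5682; cost = 13.06%.
Revolver drawn: weight = 960/2223 = 0.4318; after-tax cost = 8% × (1 − 29%) = 5.6800%.
WACC = 0.5682 × 13.0600% + 0.4318 × 5.6800% = 9.8730%.
After the change:
Total capital V = 889 + 1334 = 2223.
Equity: weight = 889/2223 = 0.3999; cost = 13.06%.
Revolver drawn: weight = 1334/2223 = 0.6001; after-tax cost = 8% × (1 − 29%) = 5.6800%.
WACC = 0.3999 × 13.0600% + 0.6001 × 5.6800% = 8.6313%.
Change in WACC = 8.6313% − 9.8730% = -1.2416 pp.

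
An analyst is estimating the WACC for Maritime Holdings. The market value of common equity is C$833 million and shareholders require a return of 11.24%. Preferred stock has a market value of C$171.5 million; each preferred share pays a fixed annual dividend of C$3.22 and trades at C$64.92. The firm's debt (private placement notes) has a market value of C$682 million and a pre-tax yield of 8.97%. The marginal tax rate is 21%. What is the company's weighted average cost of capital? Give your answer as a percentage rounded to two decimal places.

Cost of preferred: Rp = 3.22 / 64.92 = 4.9600%.
Total capital V = 833 + 171.5 + 682 = 1686.5.
Equity: weight = 833/1686.5 = 0.4939; cost = 11.24%.
Preferred: weight = 171.5/1686.5 = 0.1017; cost = 4.96%.
Private placement notes: weight = 682/1686.5 = 0.4044; after-tax cost = 8.97% × (1 − 21%) = 7.0863%.
WACC = 0.4939 × 11.2400% + 0.1017 × 4.9600% + 0.4044 × 7.0863% = 8.9217%.

8.92%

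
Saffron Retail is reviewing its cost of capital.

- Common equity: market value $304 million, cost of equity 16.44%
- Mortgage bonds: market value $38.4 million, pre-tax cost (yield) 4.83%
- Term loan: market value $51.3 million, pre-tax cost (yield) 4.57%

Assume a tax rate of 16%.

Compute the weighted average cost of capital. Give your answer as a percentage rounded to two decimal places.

13.59%

Total capital V = 304 + 38.4 + 51.3 = 393.7.
Equity: weight = 304/393.7 = 0.7722; cost = 16.44%.
Mortgage bonds: weight = 38.4/393.7 = 0.0975; after-tax cost = 4.83% × (1 − 16%) = 4.0572%.
Term loan: weight = 51.3/393.7 = 0.1303; after-tax cost = 4.57% × (1 − 16%) = 3.8388%.
WACC = 0.7722 × 16.4400% + 0.0975 × 4.0572% + 0.1303 × 3.8388% = 13.5903%.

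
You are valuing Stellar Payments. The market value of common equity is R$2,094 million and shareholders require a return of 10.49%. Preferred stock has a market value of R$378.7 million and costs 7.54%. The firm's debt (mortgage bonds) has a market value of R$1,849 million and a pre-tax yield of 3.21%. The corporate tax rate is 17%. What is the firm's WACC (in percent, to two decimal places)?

Total capital V = 2094 + 378.7 + 1849 = 4321.7.
Equity: weight = 2094/4321.7 = 0.4845; cost = 10.49%.
Preferred: weight = 378.7/4321.7 = 0.0876; cost = 7.54%.
Mortgage bonds: weight = 1849/4321.7 = 0.4278; after-tax cost = 3.21% × (1 − 17%) = 2.6643%.
WACC = 0.4845 × 10.4900% + 0.0876 × 7.5400% + 0.4278 × 2.6643% = 6.8833%.

6.88%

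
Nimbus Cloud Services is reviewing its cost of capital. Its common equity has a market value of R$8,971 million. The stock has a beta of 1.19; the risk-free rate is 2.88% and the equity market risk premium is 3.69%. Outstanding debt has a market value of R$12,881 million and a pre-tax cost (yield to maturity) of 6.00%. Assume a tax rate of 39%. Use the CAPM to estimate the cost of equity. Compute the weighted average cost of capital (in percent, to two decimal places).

Cost of equity via CAPM: Re = 2.88% + 1.19 × 3.69% = 7.2711%.
Total capital V = 8971 + 12881 = 21852.
Equity: weight = 8971/21852 = 0.4105; cost = 7.2711%.
Debt: weight = 12881/21852 = 0.5895; after-tax cost = 6% × (1 − 39%) = 3.6600%.
WACC = 0.4105 × 7.2711% + 0.5895 × 3.6600% = 5.1425%.

5.14%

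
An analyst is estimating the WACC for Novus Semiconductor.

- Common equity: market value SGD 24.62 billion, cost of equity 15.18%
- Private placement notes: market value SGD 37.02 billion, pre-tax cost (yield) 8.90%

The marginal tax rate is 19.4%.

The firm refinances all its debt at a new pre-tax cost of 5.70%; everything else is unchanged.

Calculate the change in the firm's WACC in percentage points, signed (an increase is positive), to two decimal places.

Current WACC:
Total capital V = 24.62 + 37.02 = 61.64.
Equity: weight = 24.62/61.64 = 0.3994; cost = 15.18%.
Private placement notes: weight = 37.02/61.64 = 0.6006; after-tax cost = 8.9% × (1 − 19.4%) = 7.1734%.
WACC = 0.3994 × 15.1800% + 0.6006 × 7.1734% = 10.3714%.
After the change:
Total capital V = 24.62 + 37.02 = 61.64.
Equity: weight = 24.62/61.64 = 0.3994; cost = 15.18%.
Private placement notes: weight = 37.02/61.64 = 0.6006; after-tax cost = 5.7% × (1 − 19.4%) = 4.5942%.
WACC = 0.3994 × 15.1800% + 0.6006 × 4.5942% = 8.8223%.
Change in WACC = 8.8223% − 10.3714% = -1.5490 pp.

-1.55 pp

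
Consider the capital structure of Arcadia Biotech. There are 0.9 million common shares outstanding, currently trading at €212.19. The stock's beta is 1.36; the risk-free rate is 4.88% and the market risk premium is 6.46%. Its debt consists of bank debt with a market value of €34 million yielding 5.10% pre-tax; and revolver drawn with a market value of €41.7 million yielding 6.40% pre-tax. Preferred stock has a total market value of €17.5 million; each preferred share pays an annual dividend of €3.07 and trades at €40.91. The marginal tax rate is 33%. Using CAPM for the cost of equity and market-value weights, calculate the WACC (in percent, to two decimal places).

10.68%

Cost of equity via CAPM: Re = 4.88% + 1.36 × 6.46% = 13.6656%.
Cost of preferred: Rp = 3.07 / 40.91 = 7.5043%.
Market value of equity E = 212.19 × 0.9m = 190.971m.
Total capital V = 190.971 + 17.5 + 34 + 41.7 = 284.171.
Equity: weight = 190.971/284.171 = 0.6720; cost = 13.6656%.
Preferred: weight = 17.5/284.171 = 0.0616; cost = 7.5043%.
Bank debt: weight = 34/284.171 = 0.1196; after-tax cost = 5.1% × (1 − 33%) = 3.4170%.
Revolver drawn: weight = 41.7/284.171 = 0.1467; after-tax cost = 6.4% × (1 − 33%) = 4.2880%.
WACC = 0.6720 × 13.6656% + 0.0616 × 7.5043% + 0.1196 × 3.4170% + 0.1467 × 4.2880% = 10.6839%.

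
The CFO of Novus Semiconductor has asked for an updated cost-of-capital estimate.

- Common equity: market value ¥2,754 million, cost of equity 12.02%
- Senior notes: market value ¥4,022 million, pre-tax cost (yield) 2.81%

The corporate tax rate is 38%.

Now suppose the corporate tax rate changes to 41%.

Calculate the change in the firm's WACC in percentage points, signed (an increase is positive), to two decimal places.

-0.05 pp

Current WACC:
Total capital V = 2754 + 4022 = 6776.
Equity: weight = 2754/6776 = 0.4064; cost = 12.02%.
Senior notes: weight = 4022/6776 = 0.5936; after-tax cost = 2.81% × (1 − 38%) = 1.7422%.
WACC = 0.4064 × 12.0200% + 0.5936 × 1.7422% = 5.9195%.
After the change:
Total capital V = 2754 + 4022 = 6776.
Equity: weight = 2754/6776 = 0.4064; cost = 12.02%.
Senior notes: weight = 4022/6776 = 0.5936; after-tax cost = 2.81% × (1 − 41%) = 1.6579%.
WACC = 0.4064 × 12.0200% + 0.5936 × 1.6579% = 5.8694%.
Change in WACC = 5.8694% − 5.9195% = -0.0500 pp.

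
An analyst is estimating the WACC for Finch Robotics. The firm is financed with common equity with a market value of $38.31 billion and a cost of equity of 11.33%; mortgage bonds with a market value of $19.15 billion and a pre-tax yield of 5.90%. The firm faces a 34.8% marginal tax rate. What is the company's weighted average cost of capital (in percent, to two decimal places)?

Total capital V = 38.31 + 19.15 = 57.46.
Equity: weight = 38.31/57.46 = 0.6667; cost = 11.33%.
Mortgage bonds: weight = 19.15/57.46 = 0.3333; after-tax cost = 5.9% × (1 − 34.8%) = 3.8468%.
WACC = 0.6667 × 11.3300% + 0.3333 × 3.8468% = 8.8360%.

8.84%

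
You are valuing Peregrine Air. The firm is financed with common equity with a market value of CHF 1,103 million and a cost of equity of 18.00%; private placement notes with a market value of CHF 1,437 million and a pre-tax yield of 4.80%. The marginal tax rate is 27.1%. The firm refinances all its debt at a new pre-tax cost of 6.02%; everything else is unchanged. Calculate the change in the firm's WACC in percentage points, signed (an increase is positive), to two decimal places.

Current WACC:
Total capital V = 1103 + 1437 = 2540.
Equity: weight = 1103/2540 = 0.4343; cost = 18%.
Private placement notes: weight = 1437/2540 = 0.5657; after-tax cost = 4.8% × (1 − 27.1%) = 3.4992%.
WACC = 0.4343 × 18.0000% + 0.5657 × 3.4992% = 9.7962%.
After the change:
Total capital V = 1103 + 1437 = 2540.
Equity: weight = 1103/2540 = 0.4343; cost = 18%.
Private placement notes: weight = 1437/2540 = 0.5657; after-tax cost = 6.02% × (1 − 27.1%) = 4.3886%.
WACC = 0.4343 × 18.0000% + 0.5657 × 4.3886% = 10.2994%.
Change in WACC = 10.2994% − 9.7962% = 0.5032 pp.

+0.50 pp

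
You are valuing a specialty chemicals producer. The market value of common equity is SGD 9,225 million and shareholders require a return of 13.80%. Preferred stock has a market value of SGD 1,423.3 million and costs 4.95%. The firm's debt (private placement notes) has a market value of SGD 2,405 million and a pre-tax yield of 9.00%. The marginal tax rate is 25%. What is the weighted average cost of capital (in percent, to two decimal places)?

11.54%

Total capital V = 9225 + 1423.3 + 2405 = 13053.3.
Equity: weight = 9225/13053.3 = 0.7067; cost = 13.8%.
Preferred: weight = 1423.3/13053.3 = 0.1090; cost = 4.95%.
Private placement notes: weight = 2405/13053.3 = 0.1842; after-tax cost = 9% × (1 − 25%) = 6.7500%.
WACC = 0.7067 × 13.8000% + 0.1090 × 4.9500% + 0.1842 × 6.7500% = 11.5361%.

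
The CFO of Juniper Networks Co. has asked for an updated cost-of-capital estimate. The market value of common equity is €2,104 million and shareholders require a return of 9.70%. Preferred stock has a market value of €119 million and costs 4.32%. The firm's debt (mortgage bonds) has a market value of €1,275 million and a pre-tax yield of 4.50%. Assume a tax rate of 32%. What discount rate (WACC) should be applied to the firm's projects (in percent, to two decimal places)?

Total capital V = 2104 + 119 + 1275 = 3498.
Equity: weight = 2104/3498 = 0.6015; cost = 9.7%.
Preferred: weight = 119/3498 = 0.0340; cost = 4.32%.
Mortgage bonds: weight = 1275/3498 = 0.3645; after-tax cost = 4.5% × (1 − 32%) = 3.0600%.
WACC = 0.6015 × 9.7000% + 0.0340 × 4.3200% + 0.3645 × 3.0600% = 7.0967%.

7.10%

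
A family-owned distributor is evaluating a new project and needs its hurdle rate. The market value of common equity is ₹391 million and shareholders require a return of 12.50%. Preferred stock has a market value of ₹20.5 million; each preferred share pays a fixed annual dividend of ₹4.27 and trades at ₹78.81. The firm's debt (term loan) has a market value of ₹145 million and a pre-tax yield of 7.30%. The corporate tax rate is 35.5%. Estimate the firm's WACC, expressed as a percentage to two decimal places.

10.21%

Cost of preferred: Rp = 4.27 / 78.81 = 5.4181%.
Total capital V = 391 + 20.5 + 145 = 556.5.
Equity: weight = 391/556.5 = 0.7026; cost = 12.5%.
Preferred: weight = 20.5/556.5 = 0.0368; cost = 5.4181%.
Term loan: weight = 145/556.5 = 0.2606; after-tax cost = 7.3% × (1 − 35.5%) = 4.7085%.
WACC = 0.7026 × 12.5000% + 0.0368 × 5.4181% + 0.2606 × 4.7085% = 10.2090%.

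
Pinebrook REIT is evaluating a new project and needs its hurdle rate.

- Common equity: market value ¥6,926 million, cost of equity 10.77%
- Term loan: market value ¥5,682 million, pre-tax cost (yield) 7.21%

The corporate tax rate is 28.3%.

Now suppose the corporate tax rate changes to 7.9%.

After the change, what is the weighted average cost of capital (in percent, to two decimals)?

After the change:
Total capital V = 6926 + 5682 = 12608.
Equity: weight = 6926/12608 = 0.5493; cost = 10.77%.
Term loan: weight = 5682/12608 = 0.4507; after-tax cost = 7.21% × (1 − 7.9%) = 6.6404%.
WACC = 0.5493 × 10.7700% + 0.4507 × 6.6404% = 8.9089%.

8.91%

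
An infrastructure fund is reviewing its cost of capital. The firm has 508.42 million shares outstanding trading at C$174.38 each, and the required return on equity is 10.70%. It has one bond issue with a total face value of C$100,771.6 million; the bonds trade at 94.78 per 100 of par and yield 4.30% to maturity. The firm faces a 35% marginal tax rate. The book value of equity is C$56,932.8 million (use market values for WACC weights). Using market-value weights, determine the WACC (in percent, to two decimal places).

Market value of equity E = 174.38 × 508.42m = 88658.2796m. Market value of debt D = 100771.6m × 94.78/100 = 95511.32248m.
Total capital V = 88658.2796 + 95511.32248 = 184169.60208.
Equity: weight = 88658.2796/184169.60208 = 0.4814; cost = 10.7%.
Bonds outstanding: weight = 95511.32248/184169.60208 = 0.5186; after-tax cost = 4.3% × (1 − 35%) = 2.7950%.
WACC = 0.4814 × 10.7000% + 0.5186 × 2.7950% = 6.6004%.

6.60%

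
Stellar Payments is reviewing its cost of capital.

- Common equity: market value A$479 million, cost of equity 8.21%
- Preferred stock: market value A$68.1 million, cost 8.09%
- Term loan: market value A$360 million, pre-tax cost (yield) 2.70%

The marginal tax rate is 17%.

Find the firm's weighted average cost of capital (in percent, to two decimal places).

5.83%

Total capital V = 479 + 68.1 + 360 = 907.1.
Equity: weight = 479/907.1 = 0.5281; cost = 8.21%.
Preferred: weight = 68.1/907.1 = 0.0751; cost = 8.09%.
Term loan: weight = 360/907.1 = 0.3969; after-tax cost = 2.7% × (1 − 17%) = 2.2410%.
WACC = 0.5281 × 8.2100% + 0.0751 × 8.0900% + 0.3969 × 2.2410% = 5.8321%.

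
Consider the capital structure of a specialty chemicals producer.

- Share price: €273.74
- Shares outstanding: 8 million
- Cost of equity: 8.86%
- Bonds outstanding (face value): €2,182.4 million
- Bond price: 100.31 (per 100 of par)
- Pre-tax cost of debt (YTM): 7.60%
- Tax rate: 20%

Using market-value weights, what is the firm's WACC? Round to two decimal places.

Market value of equity E = 273.74 × 8m = 2189.92m. Market value of debt D = 2182.4m × 100.31/100 = 2189.16544m.
Total capital V = 2189.92 + 2189.16544 = 4379.08544.
Equity: weight = 2189.92/4379.08544 = 0.5001; cost = 8.86%.
Bonds outstanding: weight = 2189.16544/4379.08544 = 0.4999; after-tax cost = 7.6% × (1 − 20%) = 6.0800%.
WACC = 0.5001 × 8.8600% + 0.4999 × 6.0800% = 7.4702%.

7.47%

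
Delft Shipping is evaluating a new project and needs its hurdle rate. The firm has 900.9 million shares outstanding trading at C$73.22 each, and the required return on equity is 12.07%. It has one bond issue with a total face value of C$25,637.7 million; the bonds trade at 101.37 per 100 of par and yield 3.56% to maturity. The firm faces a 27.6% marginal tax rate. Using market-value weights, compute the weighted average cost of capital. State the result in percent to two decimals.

Market value of equity E = 73.22 × 900.9m = 65963.898m. Market value of debt D = 25637.7m × 101.37/100 = 25988.93649m.
Total capital V = 65963.898 + 25988.93649 = 91952.83449.
Equity: weight = 65963.898/91952.83449 = 0.7174; cost = 12.07%.
Bonds outstanding: weight = 25988.93649/91952.83449 = 0.2826; after-tax cost = 3.56% × (1 − 27.6%) = 2.5774%.
WACC = 0.7174 × 12.0700% + 0.2826 × 2.5774% = 9.3871%.

9.39%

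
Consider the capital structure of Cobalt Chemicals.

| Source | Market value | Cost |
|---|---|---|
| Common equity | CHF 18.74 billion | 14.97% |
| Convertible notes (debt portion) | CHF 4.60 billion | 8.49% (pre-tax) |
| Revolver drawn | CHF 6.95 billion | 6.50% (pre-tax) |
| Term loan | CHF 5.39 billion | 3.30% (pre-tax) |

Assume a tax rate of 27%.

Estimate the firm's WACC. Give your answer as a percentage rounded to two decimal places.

9.95%

Total capital V = 18.74 + 4.6 + 6.95 + 5.39 = 35.68.
Equity: weight = 18.74/35.68 = 0.5252; cost = 14.97%.
Convertible notes (debt portion): weight = 4.6/35.68 = 0.1289; after-tax cost = 8.49% × (1 − 27%) = 6.1977%.
Revolver drawn: weight = 6.95/35.68 = 0.1948; after-tax cost = 6.5% × (1 − 27%) = 4.7450%.
Term loan: weight = 5.39/35.68 = 0.1511; after-tax cost = 3.3% × (1 − 27%) = 2.4090%.
WACC = 0.5252 × 14.9700% + 0.1289 × 6.1977% + 0.1948 × 4.7450% + 0.1511 × 2.4090% = 9.9498%.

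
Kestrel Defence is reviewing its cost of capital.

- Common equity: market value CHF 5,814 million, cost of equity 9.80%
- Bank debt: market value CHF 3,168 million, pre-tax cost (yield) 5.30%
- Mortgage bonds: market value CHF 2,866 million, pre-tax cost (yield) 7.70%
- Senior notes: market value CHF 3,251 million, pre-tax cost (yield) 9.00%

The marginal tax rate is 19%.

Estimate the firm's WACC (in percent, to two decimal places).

Total capital V = 5814 + 3168 + 2866 + 3251 = 15099.
Equity: weight = 5814/15099 = 0.3851; cost = 9.8%.
Bank debt: weight = 3168/15099 = 0.2098; after-tax cost = 5.3% × (1 − 19%) = 4.2930%.
Mortgage bonds: weight = 2866/15099 = 0.1898; after-tax cost = 7.7% × (1 − 19%) = 6.2370%.
Senior notes: weight = 3251/15099 = 0.2153; after-tax cost = 9% × (1 − 19%) = 7.2900%.
WACC = 0.3851 × 9.8000% + 0.2098 × 4.2930% + 0.1898 × 6.2370% + 0.2153 × 7.2900% = 7.4278%.

7.43%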